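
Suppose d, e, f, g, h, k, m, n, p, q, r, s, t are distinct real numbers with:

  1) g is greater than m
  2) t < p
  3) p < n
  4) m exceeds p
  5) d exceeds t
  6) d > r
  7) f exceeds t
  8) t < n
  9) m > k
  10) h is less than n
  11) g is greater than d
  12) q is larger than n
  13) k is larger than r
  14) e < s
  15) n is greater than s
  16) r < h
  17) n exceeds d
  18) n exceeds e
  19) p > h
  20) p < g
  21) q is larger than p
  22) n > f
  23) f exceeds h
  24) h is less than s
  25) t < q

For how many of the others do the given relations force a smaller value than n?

The elements the relations force below n are r, e, h, t, p, d, s, f — no chain reaches any other.
That is 8.

8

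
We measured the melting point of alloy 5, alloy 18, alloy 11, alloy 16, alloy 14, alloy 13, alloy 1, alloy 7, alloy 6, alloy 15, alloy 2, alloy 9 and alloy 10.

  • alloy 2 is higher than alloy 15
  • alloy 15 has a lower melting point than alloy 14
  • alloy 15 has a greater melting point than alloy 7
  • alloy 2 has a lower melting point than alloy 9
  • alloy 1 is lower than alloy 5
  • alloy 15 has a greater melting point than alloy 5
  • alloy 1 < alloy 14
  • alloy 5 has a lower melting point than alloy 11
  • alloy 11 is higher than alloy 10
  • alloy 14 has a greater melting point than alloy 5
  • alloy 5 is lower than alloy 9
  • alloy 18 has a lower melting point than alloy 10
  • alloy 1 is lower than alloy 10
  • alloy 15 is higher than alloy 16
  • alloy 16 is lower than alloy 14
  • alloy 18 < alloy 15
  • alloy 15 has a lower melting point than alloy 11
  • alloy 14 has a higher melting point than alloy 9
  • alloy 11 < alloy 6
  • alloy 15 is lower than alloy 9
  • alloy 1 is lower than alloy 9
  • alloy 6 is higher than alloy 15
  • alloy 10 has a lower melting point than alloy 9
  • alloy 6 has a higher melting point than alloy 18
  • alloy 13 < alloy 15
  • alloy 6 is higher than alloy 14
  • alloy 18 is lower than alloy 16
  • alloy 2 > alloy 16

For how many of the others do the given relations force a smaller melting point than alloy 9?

The elements the relations force below alloy 9 are alloy 7, alloy 13, alloy 18, alloy 1, alloy 16, alloy 5, alloy 10, alloy 15, alloy 2 — no chain reaches any other.
That is 9.

9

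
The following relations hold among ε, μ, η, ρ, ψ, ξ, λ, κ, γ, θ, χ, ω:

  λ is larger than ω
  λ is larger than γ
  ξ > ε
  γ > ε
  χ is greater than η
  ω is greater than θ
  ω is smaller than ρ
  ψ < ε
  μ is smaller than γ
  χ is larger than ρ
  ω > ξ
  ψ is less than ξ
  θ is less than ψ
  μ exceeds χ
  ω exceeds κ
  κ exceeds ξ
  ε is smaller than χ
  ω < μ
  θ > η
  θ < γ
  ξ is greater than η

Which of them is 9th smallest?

Piecing the relations together gives one ordering: η < θ < ψ < ε < ξ < κ < ω < ρ < χ < μ < γ < λ.
The 9th smallest is χ.

χ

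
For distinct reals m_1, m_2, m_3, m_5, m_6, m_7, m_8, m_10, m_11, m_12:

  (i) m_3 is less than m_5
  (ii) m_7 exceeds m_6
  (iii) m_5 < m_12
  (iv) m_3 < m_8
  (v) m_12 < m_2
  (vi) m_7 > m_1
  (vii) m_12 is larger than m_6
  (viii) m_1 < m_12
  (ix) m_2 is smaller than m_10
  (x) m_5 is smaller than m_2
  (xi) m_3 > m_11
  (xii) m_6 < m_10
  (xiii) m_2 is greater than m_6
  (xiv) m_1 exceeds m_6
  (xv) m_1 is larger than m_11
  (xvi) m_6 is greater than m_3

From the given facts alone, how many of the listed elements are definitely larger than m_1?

Directly above m_1: m_12, m_7.
One step further: m_2 (3 so far).
One step further: m_10 (4 so far).
Nothing else is reachable above m_1; 4 in all.

4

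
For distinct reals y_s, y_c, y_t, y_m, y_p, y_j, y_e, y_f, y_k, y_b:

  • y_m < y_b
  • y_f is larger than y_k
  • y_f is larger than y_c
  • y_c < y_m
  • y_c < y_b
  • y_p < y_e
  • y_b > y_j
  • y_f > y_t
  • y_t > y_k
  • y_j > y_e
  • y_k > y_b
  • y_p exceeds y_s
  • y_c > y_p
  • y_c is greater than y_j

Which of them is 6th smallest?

Chaining the given pairs: y_s < y_p < y_e < y_j < y_c < y_m < y_b < y_k < y_t < y_f.
The 6th smallest is y_m.

y_m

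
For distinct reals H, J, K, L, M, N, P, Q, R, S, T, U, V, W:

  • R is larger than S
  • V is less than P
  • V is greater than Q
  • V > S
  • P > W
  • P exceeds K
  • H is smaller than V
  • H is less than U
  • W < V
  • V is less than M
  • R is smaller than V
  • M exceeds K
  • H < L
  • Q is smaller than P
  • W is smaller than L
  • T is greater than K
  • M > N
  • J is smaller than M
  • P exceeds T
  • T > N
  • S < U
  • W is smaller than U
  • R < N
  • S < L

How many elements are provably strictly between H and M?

1

The relations place H below M. An element lies strictly between them when it is forced above H and also forced below M.
Above H: {U, L, V, P}. Below M: {K, Q, S, R, W, J, N, V}.
Intersection: {V} — 1.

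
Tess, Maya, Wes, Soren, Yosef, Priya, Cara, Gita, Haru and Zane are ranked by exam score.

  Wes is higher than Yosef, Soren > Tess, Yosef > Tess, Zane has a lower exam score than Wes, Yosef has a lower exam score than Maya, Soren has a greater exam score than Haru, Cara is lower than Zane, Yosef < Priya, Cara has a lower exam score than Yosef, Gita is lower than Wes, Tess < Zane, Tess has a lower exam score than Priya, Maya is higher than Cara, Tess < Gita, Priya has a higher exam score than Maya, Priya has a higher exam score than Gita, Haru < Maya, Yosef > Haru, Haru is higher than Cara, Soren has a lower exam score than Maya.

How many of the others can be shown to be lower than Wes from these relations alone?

Directly below Wes: Zane, Yosef, Gita.
One step further: Cara, Haru, Tess (6 so far).
Nothing else is reachable below Wes; 6 in all.

6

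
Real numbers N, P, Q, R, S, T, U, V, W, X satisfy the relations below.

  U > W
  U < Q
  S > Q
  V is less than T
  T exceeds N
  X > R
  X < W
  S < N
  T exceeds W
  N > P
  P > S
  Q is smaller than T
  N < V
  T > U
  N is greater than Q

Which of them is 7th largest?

U

Chaining the given pairs: R < X < W < U < Q < S < P < N < V < T.
The 7th largest is U.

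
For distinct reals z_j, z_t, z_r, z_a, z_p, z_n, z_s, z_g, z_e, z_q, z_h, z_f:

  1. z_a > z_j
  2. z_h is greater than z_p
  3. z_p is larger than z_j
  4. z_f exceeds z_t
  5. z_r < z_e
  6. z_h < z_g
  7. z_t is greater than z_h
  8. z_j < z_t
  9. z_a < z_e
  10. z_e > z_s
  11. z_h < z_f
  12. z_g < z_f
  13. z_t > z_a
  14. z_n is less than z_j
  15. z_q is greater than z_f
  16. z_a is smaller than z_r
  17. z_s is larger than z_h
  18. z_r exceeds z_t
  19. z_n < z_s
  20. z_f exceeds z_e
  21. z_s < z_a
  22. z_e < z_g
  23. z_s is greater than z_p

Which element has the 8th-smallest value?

The consecutive relations fix a unique order: z_n < z_j < z_p < z_h < z_s < z_a < z_t < z_r < z_e < z_g < z_f < z_q.
The 8th smallest is z_r.

z_r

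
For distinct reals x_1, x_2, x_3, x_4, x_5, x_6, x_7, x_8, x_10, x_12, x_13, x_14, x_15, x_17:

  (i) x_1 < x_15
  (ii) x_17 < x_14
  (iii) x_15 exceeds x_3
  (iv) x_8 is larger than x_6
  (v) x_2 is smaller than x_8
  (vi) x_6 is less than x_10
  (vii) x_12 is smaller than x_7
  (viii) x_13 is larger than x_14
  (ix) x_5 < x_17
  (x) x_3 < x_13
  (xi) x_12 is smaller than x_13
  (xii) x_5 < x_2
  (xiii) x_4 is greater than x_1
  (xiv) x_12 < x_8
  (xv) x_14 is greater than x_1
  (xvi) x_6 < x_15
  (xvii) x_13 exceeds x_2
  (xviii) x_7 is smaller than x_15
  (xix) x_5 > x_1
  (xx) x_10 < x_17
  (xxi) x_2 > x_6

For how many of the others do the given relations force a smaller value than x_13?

9

From x_13 the given relations immediately reach x_12, x_3, x_14, x_2.
From those, x_1, x_6, x_5, x_17 — 8 in total.
From those, x_10 — 9 in total.
No other element is forced below x_13 by the given relations, so the count is 9.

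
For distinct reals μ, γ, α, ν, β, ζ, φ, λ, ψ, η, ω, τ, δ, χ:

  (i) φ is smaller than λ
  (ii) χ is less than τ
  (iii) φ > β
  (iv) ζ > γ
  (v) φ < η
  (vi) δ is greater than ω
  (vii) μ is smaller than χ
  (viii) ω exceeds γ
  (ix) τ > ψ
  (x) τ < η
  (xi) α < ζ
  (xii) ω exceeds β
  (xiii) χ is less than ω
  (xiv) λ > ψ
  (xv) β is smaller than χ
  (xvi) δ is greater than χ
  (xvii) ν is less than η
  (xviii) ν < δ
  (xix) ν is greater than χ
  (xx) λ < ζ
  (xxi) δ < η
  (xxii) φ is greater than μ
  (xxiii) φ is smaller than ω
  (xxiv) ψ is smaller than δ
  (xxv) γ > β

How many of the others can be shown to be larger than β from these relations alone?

The elements the relations force above β are γ, χ, τ, φ, ν, ω, λ, ζ, δ, η — no chain reaches any other.
That is 10.

10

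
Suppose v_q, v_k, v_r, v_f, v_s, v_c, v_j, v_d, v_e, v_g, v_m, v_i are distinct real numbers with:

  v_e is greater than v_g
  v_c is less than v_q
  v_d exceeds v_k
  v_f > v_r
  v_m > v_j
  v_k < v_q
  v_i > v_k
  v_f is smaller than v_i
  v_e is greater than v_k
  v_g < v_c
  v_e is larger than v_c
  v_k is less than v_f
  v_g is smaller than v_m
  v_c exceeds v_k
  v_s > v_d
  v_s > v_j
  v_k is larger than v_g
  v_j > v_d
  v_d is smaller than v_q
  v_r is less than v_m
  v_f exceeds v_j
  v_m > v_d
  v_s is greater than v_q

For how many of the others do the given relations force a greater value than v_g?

10

The elements the relations force above v_g are v_k, v_c, v_d, v_q, v_j, v_s, v_e, v_m, v_f, v_i — no chain reaches any other.
That is 10.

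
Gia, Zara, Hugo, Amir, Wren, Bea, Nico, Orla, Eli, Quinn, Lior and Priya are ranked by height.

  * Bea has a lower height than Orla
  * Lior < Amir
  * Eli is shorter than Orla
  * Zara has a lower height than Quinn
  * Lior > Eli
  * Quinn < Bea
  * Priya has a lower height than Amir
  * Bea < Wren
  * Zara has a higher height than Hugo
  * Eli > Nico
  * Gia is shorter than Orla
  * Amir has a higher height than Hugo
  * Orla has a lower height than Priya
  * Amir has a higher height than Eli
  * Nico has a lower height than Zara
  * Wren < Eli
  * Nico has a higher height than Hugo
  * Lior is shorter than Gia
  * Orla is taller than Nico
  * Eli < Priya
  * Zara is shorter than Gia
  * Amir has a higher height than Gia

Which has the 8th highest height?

The consecutive relations fix a unique order: Hugo < Nico < Zara < Quinn < Bea < Wren < Eli < Lior < Gia < Orla < Priya < Amir.
The 8th largest is Bea.

Bea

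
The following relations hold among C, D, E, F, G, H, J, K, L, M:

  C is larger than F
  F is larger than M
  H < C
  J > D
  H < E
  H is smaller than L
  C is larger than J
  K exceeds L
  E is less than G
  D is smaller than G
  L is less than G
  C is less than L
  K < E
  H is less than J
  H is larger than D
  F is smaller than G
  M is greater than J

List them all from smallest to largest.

The consecutive links are each given: D < H; H < J; J < M; M < F; F < C; C < L; L < K; K < E; E < G.

D < H < J < M < F < C < L < K < E < G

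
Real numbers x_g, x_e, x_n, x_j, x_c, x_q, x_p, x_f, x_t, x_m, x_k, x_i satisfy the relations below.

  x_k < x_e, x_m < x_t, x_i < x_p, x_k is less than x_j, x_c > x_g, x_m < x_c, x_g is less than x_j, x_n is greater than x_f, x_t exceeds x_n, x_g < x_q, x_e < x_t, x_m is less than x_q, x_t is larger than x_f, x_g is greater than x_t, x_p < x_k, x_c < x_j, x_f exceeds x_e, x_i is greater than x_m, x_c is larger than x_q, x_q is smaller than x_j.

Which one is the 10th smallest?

Piecing the relations together gives one ordering: x_m < x_i < x_p < x_k < x_e < x_f < x_n < x_t < x_g < x_q < x_c < x_j.
Counting 10 from the smallest end gives x_q.

x_q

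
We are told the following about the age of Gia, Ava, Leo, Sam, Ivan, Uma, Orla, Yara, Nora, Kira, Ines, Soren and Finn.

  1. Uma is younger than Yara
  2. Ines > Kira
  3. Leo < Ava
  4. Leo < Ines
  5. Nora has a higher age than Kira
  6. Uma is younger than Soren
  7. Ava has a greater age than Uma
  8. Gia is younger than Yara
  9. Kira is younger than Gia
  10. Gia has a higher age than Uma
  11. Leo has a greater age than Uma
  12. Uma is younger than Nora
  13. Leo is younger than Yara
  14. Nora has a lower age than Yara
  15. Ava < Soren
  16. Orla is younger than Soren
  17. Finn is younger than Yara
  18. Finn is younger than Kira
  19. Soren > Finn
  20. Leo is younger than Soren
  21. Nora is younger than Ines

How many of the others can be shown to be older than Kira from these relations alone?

4

The elements the relations force above Kira are Gia, Nora, Ines, Yara — no chain reaches any other.
That is 4.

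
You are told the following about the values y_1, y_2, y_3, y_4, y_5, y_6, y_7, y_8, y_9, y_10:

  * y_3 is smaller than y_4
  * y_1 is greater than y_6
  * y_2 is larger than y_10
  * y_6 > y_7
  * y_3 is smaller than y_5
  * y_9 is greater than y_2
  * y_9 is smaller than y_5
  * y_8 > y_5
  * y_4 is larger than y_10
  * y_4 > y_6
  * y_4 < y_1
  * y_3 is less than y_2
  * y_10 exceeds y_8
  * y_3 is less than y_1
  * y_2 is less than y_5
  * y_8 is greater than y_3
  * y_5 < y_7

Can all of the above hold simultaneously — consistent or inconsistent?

inconsistent

We have y_5 < y_8 stated directly, yet also y_8 < y_10 < y_2 < y_9 < y_5 by chaining the others — so y_8 < y_5. Contradiction.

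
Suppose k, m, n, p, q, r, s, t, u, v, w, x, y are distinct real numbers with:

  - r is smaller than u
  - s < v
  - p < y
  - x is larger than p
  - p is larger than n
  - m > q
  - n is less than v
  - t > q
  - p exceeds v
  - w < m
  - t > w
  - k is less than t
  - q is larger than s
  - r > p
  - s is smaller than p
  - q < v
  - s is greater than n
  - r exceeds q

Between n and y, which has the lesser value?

n

n < s and s < q give n < q.
With q < v: n < s < q < v.
With v < p: n < s < q < v < p.
Then p < y extends the chain to y.
So n < y; n is the smaller of the two.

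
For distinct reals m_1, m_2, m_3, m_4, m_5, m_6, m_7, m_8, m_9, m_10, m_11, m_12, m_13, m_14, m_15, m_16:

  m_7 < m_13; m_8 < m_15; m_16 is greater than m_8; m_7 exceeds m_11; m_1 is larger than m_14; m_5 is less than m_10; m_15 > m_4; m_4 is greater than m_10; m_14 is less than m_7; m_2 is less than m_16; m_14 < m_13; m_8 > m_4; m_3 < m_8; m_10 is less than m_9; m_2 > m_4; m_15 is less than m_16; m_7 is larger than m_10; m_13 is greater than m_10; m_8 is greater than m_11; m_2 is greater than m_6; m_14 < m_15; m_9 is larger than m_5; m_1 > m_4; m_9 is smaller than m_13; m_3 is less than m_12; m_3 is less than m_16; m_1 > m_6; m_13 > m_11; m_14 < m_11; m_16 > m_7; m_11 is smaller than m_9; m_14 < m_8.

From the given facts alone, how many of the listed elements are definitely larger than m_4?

5

From m_4 the given relations immediately reach m_8, m_2, m_15, m_1.
From those, m_16 — 5 in total.
No other element is forced above m_4 by the given relations, so the count is 5.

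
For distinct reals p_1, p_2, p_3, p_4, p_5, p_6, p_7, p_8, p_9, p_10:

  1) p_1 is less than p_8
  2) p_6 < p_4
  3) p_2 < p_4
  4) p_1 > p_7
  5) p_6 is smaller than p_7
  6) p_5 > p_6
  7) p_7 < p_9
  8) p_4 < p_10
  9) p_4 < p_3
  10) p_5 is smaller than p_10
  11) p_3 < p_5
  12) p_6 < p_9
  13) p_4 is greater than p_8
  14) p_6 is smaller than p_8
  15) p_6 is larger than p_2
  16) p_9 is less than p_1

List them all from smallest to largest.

p_2 < p_6 < p_7 < p_9 < p_1 < p_8 < p_4 < p_3 < p_5 < p_10

The consecutive links are each given: p_2 < p_6; p_6 < p_7; p_7 < p_9; p_9 < p_1; p_1 < p_8; p_8 < p_4; p_4 < p_3; p_3 < p_5; p_5 < p_10.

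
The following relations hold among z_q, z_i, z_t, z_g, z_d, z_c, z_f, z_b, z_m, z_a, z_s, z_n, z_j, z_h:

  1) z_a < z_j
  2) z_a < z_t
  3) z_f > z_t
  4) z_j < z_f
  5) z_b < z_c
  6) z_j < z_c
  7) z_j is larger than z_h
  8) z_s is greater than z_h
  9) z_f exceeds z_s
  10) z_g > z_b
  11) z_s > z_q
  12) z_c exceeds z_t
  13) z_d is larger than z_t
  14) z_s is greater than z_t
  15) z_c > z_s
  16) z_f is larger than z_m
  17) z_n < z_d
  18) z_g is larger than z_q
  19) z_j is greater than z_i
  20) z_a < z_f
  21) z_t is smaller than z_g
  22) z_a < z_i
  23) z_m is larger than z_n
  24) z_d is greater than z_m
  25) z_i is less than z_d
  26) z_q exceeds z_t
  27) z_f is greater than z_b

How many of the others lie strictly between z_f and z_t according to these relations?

Chaining upward from z_t reaches: z_q, z_g, z_s, z_c, z_d.
Chaining downward from z_f reaches: z_a, z_n, z_h, z_b, z_q, z_i, z_s, z_j, z_m.
Strictly between z_t and z_f are those in both lists: z_q, z_s — 2 elements.

2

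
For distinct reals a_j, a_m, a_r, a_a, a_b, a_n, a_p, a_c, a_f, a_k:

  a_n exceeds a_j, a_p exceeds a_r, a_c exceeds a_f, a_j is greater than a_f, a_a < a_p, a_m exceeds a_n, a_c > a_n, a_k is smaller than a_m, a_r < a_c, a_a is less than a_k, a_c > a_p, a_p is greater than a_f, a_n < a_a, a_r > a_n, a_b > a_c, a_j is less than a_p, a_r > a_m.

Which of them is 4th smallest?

a_a

The consecutive relations fix a unique order: a_f < a_j < a_n < a_a < a_k < a_m < a_r < a_p < a_c < a_b.
Counting 4 from the smallest end gives a_a.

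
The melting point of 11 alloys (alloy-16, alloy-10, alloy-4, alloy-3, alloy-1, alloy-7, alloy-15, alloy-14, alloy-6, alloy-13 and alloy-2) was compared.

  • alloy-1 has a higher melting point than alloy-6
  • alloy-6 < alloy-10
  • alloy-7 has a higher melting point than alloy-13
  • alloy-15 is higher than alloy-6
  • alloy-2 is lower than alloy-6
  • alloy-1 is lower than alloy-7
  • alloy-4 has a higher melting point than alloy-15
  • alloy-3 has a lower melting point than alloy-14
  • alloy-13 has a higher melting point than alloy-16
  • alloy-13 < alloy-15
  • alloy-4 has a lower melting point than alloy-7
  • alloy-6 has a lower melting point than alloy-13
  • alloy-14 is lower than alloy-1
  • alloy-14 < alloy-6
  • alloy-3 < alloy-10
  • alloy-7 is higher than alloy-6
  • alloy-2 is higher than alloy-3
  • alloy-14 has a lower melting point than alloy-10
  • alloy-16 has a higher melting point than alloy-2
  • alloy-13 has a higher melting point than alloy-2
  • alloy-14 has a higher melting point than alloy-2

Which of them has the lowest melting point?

Chaining upward from alloy-3: directly above it, alloy-2, alloy-14, alloy-10; then alloy-6, alloy-1, alloy-16, alloy-13; then alloy-15, alloy-7; then alloy-4.
That covers every other element, and nothing is given below alloy-3, so alloy-3 is the lowest melting point.

alloy-3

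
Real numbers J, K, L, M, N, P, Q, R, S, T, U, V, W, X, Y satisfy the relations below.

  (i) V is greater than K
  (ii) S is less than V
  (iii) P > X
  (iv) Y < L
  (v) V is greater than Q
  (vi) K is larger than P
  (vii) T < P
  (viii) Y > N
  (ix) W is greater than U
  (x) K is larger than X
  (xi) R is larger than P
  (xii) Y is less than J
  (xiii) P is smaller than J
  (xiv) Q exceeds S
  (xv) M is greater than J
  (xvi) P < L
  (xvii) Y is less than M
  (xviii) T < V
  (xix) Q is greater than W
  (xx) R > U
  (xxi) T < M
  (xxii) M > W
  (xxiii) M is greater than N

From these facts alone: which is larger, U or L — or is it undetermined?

undetermined

Following every chain through U: above U we get W, Q, M, R, V.
L is not reached, and no chain runs the other way from L to U.
So the given relations leave the order of U and L undetermined.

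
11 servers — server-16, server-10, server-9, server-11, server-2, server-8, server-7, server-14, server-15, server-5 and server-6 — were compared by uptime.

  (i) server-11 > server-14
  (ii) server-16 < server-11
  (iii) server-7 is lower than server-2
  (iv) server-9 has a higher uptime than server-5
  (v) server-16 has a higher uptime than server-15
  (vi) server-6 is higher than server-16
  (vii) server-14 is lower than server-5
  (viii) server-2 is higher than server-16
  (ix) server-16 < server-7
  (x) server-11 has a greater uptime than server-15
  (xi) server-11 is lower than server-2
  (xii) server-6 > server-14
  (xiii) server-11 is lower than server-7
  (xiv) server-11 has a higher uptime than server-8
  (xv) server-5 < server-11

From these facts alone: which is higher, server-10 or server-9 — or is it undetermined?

undetermined

Following every chain through server-10: nothing is chained to server-10.
server-9 is not reached, and no chain runs the other way from server-9 to server-10.
So the given relations leave the order of server-10 and server-9 undetermined.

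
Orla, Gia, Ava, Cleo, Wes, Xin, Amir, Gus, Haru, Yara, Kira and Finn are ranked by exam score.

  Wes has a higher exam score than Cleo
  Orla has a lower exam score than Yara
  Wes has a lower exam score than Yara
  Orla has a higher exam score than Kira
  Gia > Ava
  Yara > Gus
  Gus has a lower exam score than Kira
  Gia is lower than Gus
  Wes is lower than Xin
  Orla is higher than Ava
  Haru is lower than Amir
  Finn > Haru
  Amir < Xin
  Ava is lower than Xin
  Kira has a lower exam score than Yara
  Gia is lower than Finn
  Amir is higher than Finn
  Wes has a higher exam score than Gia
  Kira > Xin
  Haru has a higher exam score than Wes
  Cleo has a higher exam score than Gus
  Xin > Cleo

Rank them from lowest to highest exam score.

The consecutive links are each given: Ava < Gia; Gia < Gus; Gus < Cleo; Cleo < Wes; Wes < Haru; Haru < Finn; Finn < Amir; Amir < Xin; Xin < Kira; Kira < Orla; Orla < Yara.

Ava < Gia < Gus < Cleo < Wes < Haru < Finn < Amir < Xin < Kira < Orla < Yara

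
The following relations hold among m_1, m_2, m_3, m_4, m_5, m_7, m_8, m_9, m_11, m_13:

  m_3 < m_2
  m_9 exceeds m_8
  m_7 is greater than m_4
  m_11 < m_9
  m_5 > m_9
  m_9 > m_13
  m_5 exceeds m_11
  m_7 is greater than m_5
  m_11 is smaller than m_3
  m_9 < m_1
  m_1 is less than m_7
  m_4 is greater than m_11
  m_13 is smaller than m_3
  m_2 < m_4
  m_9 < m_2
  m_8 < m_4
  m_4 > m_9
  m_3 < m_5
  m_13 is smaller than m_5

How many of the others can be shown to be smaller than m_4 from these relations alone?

6

From m_4 the given relations immediately reach m_8, m_11, m_9, m_2.
From those, m_13, m_3 — 6 in total.
No other element is forced below m_4 by the given relations, so the count is 6.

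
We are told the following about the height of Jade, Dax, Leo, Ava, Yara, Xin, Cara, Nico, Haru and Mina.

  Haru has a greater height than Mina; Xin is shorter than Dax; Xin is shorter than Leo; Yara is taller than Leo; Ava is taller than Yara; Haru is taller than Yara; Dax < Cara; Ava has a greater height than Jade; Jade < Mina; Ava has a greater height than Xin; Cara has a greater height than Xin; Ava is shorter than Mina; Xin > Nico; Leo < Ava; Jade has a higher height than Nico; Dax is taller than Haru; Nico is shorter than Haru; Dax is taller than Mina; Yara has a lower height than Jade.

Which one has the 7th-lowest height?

The consecutive relations fix a unique order: Nico < Xin < Leo < Yara < Jade < Ava < Mina < Haru < Dax < Cara.
The 7th smallest is Mina.

Mina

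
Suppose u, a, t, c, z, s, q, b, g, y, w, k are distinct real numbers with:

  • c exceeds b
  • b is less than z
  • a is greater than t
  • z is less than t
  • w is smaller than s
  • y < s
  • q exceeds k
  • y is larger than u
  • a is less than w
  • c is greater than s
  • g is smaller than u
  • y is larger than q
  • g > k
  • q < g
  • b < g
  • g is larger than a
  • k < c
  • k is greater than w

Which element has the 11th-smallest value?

The consecutive relations fix a unique order: b < z < t < a < w < k < q < g < u < y < s < c.
Counting 11 from the smallest end gives s.

s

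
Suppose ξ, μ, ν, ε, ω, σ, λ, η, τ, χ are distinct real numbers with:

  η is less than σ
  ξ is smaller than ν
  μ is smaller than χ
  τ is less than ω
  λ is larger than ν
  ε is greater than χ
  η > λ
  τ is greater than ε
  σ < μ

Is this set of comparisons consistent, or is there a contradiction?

consistent

The single ordering ξ < ν < λ < η < σ < μ < χ < ε < τ < ω satisfies every listed relation, so no contradiction arises.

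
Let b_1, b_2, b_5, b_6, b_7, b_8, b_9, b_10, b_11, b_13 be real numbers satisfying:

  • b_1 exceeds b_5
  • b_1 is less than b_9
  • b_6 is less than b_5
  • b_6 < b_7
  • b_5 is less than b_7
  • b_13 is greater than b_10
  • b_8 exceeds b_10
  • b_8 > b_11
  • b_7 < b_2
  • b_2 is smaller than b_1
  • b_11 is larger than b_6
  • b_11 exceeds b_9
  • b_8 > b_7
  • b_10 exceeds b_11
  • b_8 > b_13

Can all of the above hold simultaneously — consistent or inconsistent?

Every relation is compatible with b_6 < b_5 < b_7 < b_2 < b_1 < b_9 < b_11 < b_10 < b_13 < b_8; the set is consistent.

consistent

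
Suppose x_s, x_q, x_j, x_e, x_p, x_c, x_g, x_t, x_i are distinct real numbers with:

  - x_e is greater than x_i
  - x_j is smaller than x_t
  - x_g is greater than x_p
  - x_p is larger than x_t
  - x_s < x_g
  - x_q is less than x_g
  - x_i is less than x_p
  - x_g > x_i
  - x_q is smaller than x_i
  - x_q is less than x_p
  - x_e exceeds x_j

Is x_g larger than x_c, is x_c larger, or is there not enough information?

undetermined

Following every chain through x_c: nothing is chained to x_c.
x_g is not reached, and no chain runs the other way from x_g to x_c.
So the given relations leave the order of x_c and x_g undetermined.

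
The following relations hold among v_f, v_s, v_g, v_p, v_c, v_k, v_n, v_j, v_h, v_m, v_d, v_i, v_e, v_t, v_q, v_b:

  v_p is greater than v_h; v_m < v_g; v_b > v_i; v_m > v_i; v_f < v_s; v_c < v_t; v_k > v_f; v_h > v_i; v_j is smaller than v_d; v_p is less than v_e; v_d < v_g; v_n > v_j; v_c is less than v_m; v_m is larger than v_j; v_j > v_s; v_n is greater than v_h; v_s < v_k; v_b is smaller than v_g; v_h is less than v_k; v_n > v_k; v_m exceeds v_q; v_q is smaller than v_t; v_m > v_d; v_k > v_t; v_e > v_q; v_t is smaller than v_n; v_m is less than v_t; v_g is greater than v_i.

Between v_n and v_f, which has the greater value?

v_n

v_f < v_s and v_s < v_j give v_f < v_j.
Then v_j < v_d extends the chain to v_d.
With v_d < v_m: v_f < v_s < v_j < v_d < v_m.
With v_m < v_t: v_f < v_s < v_j < v_d < v_m < v_t.
Then v_t < v_k extends the chain to v_k.
Then v_k < v_n extends the chain to v_n.
So v_f < v_n; v_n is the larger of the two.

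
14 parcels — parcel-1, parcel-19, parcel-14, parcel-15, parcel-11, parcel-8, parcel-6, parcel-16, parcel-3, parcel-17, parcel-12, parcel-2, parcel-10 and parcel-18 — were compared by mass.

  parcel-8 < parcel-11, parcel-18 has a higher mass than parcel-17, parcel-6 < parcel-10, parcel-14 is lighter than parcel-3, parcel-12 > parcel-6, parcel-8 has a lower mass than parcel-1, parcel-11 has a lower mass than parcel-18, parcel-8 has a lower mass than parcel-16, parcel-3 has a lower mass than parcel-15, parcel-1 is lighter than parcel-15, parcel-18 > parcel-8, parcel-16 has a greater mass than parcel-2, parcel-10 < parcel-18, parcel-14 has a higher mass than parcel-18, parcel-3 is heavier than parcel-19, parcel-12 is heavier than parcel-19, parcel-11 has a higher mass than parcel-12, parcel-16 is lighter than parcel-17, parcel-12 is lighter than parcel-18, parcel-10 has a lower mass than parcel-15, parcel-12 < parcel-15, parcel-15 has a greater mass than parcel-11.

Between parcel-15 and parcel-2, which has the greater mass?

parcel-15

Following the relations from parcel-2: parcel-2 < parcel-16 < parcel-17 < parcel-18 < parcel-14 < parcel-3 < parcel-15.
So parcel-2 < parcel-15; parcel-15 is the heavier of the two.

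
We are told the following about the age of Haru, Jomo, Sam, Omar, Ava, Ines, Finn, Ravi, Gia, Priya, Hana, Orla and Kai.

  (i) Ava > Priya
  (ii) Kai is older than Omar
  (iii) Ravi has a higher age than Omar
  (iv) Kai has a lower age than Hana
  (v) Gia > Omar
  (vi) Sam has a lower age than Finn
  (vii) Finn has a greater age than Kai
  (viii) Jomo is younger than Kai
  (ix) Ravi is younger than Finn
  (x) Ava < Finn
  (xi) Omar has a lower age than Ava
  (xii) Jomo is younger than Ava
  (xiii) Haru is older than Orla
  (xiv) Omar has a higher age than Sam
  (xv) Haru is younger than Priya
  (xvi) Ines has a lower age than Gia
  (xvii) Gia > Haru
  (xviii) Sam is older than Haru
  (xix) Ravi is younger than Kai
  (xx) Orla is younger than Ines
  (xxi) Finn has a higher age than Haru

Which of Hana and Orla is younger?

Orla

Link the given pairs in sequence: Orla < Haru; Haru < Sam; Sam < Omar; Omar < Ravi; Ravi < Kai; Kai < Hana.
Together: Orla < Haru < Sam < Omar < Ravi < Kai < Hana.
So Orla < Hana; Orla is the younger of the two.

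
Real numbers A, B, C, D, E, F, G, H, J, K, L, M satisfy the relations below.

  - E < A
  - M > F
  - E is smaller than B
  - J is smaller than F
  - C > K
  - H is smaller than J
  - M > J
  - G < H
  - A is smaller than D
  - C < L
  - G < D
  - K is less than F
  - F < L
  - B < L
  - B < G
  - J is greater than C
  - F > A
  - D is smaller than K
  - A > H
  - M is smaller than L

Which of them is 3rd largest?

Piecing the relations together gives one ordering: E < B < G < H < A < D < K < C < J < F < M < L.
The 3rd largest is F.

F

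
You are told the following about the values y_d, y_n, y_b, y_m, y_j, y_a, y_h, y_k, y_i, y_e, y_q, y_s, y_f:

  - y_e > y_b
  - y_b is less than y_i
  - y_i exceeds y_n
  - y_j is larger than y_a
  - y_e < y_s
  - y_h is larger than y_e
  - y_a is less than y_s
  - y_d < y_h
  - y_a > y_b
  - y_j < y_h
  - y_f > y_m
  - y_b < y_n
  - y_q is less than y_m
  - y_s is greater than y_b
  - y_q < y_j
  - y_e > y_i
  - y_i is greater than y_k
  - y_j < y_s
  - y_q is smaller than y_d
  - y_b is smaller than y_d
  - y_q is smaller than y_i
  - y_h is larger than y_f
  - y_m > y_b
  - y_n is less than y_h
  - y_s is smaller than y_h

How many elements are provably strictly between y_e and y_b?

2

The relations place y_b below y_e. An element lies strictly between them when it is forced above y_b and also forced below y_e.
Above y_b: {y_n, y_a, y_d, y_m, y_f, y_i, y_j, y_s, y_h}. Below y_e: {y_k, y_q, y_n, y_i}.
Intersection: {y_n, y_i} — 2.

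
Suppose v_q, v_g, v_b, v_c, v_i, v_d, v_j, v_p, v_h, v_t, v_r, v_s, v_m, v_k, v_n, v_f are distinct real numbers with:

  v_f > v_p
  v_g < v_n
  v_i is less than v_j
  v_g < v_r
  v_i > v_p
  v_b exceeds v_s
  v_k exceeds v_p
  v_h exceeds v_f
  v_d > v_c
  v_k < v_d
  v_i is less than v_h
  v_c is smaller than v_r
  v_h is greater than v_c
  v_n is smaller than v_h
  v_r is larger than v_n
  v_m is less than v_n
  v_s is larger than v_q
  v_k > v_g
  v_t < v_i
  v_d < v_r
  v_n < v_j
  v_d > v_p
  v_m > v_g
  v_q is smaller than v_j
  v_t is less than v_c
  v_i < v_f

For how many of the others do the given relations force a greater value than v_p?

7

From v_p the given relations immediately reach v_i, v_k, v_d, v_f.
From those, v_r, v_j, v_h — 7 in total.
No other element is forced above v_p by the given relations, so the count is 7.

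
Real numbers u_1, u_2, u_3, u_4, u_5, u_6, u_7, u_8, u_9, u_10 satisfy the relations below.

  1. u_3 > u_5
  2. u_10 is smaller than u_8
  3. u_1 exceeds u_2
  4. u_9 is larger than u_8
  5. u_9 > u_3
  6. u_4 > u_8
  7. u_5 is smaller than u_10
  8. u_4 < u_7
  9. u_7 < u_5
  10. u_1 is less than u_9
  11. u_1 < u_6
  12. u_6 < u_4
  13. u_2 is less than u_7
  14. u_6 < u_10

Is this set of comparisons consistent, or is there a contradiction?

inconsistent

We have u_5 < u_10 stated directly, yet also u_10 < u_8 < u_4 < u_7 < u_5 by chaining the others — so u_10 < u_5. Contradiction.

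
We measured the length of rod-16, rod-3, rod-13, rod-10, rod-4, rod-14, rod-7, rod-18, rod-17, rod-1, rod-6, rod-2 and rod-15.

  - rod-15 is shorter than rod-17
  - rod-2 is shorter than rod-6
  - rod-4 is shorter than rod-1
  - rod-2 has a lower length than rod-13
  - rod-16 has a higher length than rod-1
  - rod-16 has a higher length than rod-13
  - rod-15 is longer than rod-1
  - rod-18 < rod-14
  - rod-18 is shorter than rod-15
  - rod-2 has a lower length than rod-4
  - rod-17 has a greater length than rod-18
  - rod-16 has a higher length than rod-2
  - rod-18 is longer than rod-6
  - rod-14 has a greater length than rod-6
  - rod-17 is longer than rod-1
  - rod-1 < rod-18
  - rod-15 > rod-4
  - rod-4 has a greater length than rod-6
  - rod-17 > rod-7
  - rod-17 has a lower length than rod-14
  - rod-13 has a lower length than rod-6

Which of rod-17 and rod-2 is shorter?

Chaining the given relations: rod-2 < rod-13 < rod-6 < rod-4 < rod-1 < rod-18 < rod-15 < rod-17.
So rod-2 < rod-17; rod-2 is the shorter of the two.

rod-2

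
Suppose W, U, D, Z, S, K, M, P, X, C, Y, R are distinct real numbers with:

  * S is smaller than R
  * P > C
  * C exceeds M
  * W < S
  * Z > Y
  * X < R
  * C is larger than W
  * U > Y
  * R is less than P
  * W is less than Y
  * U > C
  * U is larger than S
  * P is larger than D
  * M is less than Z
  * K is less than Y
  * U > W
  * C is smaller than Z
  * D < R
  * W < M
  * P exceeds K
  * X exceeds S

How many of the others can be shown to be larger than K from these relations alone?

The elements the relations force above K are Y, Z, U, P — no chain reaches any other.
That is 4.

4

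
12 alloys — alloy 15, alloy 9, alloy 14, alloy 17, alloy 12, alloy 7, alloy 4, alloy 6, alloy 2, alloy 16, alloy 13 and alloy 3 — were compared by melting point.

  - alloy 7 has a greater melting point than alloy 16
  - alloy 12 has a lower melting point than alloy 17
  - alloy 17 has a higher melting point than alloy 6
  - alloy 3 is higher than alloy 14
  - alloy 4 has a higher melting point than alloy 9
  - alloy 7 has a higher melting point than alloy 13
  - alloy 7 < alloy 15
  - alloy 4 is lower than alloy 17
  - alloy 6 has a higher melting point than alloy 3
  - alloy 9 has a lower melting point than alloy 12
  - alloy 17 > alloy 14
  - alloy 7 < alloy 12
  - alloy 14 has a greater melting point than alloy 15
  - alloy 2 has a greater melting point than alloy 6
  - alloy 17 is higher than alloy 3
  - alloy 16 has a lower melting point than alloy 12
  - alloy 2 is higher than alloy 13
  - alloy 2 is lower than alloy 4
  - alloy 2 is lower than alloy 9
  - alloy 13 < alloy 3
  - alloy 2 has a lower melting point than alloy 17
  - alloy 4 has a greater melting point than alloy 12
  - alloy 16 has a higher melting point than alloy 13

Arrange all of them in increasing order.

alloy 13 < alloy 16 < alloy 7 < alloy 15 < alloy 14 < alloy 3 < alloy 6 < alloy 2 < alloy 9 < alloy 12 < alloy 4 < alloy 17

The consecutive links are each given: alloy 13 < alloy 16; alloy 16 < alloy 7; alloy 7 < alloy 15; alloy 15 < alloy 14; alloy 14 < alloy 3; alloy 3 < alloy 6; alloy 6 < alloy 2; alloy 2 < alloy 9; alloy 9 < alloy 12; alloy 12 < alloy 4; alloy 4 < alloy 17.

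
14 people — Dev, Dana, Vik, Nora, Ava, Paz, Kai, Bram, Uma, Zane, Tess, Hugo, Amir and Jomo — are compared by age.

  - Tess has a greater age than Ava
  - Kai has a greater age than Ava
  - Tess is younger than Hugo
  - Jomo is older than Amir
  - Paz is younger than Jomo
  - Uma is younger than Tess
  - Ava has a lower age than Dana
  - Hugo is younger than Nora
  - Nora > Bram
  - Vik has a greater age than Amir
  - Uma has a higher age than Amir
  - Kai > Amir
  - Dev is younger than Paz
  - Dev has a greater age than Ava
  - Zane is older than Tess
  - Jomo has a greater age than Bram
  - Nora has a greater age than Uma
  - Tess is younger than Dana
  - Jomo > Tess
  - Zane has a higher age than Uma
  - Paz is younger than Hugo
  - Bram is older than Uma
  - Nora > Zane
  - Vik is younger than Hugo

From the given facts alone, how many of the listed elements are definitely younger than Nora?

From Nora the given relations immediately reach Uma, Zane, Bram, Hugo.
From those, Amir, Tess, Paz, Vik — 8 in total.
From those, Ava, Dev — 10 in total.
No other element is forced below Nora by the given relations, so the count is 10.

10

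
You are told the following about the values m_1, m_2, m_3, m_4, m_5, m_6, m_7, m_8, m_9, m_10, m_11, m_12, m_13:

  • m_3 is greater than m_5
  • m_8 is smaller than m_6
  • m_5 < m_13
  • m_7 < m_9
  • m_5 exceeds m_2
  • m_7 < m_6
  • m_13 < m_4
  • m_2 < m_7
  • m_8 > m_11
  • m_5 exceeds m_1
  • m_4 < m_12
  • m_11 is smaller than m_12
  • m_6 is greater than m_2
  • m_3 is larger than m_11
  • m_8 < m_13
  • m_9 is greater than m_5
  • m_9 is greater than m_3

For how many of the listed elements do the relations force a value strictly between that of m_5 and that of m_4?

Chaining upward from m_5 reaches: m_13, m_3, m_9, m_12.
Chaining downward from m_4 reaches: m_2, m_11, m_1, m_8, m_13.
Strictly between m_5 and m_4 are those in both lists: m_13 — 1 element.

1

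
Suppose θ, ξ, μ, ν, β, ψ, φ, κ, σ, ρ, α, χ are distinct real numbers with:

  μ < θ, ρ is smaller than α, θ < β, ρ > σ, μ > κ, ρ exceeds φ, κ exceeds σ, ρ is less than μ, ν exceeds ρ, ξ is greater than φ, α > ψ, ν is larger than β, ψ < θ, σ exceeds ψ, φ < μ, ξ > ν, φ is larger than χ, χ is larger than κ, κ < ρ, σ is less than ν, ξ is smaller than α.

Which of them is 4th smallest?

χ

Piecing the relations together gives one ordering: ψ < σ < κ < χ < φ < ρ < μ < θ < β < ν < ξ < α.
Counting 4 from the smallest end gives χ.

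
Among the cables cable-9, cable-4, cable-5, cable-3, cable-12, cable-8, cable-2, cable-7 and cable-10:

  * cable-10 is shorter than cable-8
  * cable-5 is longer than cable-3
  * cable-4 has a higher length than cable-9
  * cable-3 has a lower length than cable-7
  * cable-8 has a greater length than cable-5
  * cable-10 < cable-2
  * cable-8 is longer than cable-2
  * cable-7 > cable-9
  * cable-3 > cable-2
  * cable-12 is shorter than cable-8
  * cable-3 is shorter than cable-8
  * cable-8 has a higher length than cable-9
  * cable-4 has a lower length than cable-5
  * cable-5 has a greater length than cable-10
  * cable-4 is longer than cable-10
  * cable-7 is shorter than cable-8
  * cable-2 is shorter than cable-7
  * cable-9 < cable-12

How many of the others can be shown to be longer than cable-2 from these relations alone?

4

Directly above cable-2: cable-3, cable-7, cable-8.
One step further: cable-5 (4 so far).
Nothing else is reachable above cable-2; 4 in all.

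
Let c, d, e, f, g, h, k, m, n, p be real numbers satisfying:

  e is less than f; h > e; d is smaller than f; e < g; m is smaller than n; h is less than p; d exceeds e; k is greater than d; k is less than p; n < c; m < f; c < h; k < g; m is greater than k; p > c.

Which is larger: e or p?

p

e < d < k < m < n < c < h < p, by transitivity through d, k, m, n, c, h.
So e < p; p is the larger of the two.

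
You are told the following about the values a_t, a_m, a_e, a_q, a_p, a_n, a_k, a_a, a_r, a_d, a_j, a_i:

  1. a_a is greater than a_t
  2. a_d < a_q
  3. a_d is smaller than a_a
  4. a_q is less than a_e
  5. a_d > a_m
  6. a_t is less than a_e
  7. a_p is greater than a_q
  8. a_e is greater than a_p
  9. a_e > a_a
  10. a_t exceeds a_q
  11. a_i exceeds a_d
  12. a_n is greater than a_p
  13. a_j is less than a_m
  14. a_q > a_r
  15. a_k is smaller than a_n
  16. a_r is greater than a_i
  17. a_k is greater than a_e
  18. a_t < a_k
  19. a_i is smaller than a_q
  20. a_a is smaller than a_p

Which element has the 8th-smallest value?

Piecing the relations together gives one ordering: a_j < a_m < a_d < a_i < a_r < a_q < a_t < a_a < a_p < a_e < a_k < a_n.
Counting 8 from the smallest end gives a_a.

a_a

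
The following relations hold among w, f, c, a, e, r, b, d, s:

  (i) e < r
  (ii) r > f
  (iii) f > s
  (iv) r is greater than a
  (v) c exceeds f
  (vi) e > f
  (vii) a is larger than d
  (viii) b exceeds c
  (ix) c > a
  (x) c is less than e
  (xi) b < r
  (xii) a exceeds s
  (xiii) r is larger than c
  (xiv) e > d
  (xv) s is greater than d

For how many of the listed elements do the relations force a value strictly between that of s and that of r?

5

Chaining upward from s reaches: a, f, c, e, b.
Chaining downward from r reaches: d, a, f, c, e, b.
Strictly between s and r are those in both lists: a, f, c, e, b — 5 elements.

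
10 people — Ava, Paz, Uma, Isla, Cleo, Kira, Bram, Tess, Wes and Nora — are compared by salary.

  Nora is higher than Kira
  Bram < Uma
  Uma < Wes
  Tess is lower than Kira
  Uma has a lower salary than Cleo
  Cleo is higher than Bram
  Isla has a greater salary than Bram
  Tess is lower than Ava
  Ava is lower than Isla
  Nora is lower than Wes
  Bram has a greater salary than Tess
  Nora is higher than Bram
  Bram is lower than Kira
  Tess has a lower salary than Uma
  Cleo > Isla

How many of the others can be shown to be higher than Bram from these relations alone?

Directly above Bram: Kira, Uma, Nora, Isla, Cleo.
One step further: Wes (6 so far).
Nothing else is reachable above Bram; 6 in all.

6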